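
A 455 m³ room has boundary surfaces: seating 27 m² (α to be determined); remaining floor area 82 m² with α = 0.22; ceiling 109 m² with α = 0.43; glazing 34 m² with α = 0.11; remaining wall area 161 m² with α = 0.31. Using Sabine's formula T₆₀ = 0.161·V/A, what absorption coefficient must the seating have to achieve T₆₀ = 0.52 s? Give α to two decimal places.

0.83

Required total absorption A = 0.161·455/0.52 = 140.88 m².
Absorption from the other surfaces = 82·0.22 + 109·0.43 + 34·0.11 + 161·0.31 = 118.56 m², so the seating must supply 22.32 m² over 27 m².
α = 22.32/27 = 0.826.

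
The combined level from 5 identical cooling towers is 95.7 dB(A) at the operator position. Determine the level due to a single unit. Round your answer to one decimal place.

88.7 dB(A)

5 equal contributions raise the level by 10·log₁₀ 5 = 6.990 dB, so each unit alone gives 95.7 − 6.990.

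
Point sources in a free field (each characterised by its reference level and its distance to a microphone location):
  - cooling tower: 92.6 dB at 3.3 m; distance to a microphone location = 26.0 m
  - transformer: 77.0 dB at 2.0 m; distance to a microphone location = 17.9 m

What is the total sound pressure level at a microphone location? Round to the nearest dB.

Propagate each source to the receiver with L = L_ref − 20·log₁₀(r/r_ref), then add intensities.
cooling tower: 92.6 − 20·log₁₀(26.0/3.3) = 92.6 − 17.93 = 74.67 dB.
transformer: 77.0 − 20·log₁₀(17.9/2.0) = 77.0 − 19.04 = 57.96 dB.
Σ 10^(L/10) = 2.994e+07 → L_total = 10·log₁₀(2.994e+07) = 74.76 dB.

75 dB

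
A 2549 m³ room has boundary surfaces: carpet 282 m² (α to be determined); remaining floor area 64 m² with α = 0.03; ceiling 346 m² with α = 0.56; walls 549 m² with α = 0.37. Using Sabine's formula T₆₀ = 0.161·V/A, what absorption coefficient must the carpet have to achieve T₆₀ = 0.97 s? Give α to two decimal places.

A = 0.161·V/T₆₀ = 0.161·2549/0.97 = 423.08 m² sabins.
Absorption from the other surfaces = 64·0.03 + 346·0.56 + 549·0.37 = 398.81 m², so the carpet must supply 24.27 m² over 282 m².
α = 24.27/282 = 0.086.

0.09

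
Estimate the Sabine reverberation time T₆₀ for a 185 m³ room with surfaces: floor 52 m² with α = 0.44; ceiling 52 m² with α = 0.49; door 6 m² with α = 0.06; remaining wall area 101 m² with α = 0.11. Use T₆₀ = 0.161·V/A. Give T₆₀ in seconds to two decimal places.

0.50 s

Summing Sᵢαᵢ: 52·0.44 + 52·0.49 + 6·0.06 + 101·0.11 = 59.83 m².
T₆₀ = 0.161·V/A = 0.161·185/59.83 = 0.498 s.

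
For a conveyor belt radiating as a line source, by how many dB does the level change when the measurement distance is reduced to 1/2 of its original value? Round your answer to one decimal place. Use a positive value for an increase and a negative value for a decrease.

+3.0 dB

With cylindrical spreading the level changes by −10·log₁₀(r₂/r₁).
ΔL = −10·log₁₀(0.5) = +3.01 dB.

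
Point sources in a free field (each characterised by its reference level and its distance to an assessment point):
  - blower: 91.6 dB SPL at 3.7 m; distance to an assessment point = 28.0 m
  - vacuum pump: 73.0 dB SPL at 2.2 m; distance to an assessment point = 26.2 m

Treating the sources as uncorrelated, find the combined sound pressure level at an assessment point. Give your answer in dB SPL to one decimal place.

First find each source's level at the receiver (point-source: −20·log₁₀(r/r_ref)), then combine on an intensity basis.
blower: 91.6 − 20·log₁₀(28.0/3.7) = 91.6 − 17.58 = 74.02 dB SPL.
vacuum pump: 73.0 − 20·log₁₀(26.2/2.2) = 73.0 − 21.52 = 51.48 dB SPL.
Σ 10^(L/10) = 2.538e+07 → L_total = 10·log₁₀(2.538e+07) = 74.05 dB SPL.

74.0 dB SPL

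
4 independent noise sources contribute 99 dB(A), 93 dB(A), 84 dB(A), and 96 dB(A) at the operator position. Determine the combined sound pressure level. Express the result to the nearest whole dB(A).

For uncorrelated sources the intensities add, so convert each level to linear form, sum, and take 10·log₁₀ of the total.
Σ 10^(L/10) = 10^(99/10) + 10^(93/10) + 10^(84/10) + 10^(96/10) = 1.417e+10.
L_total = 10·log₁₀(1.417e+10) = 101.51 dB(A).

102 dB(A)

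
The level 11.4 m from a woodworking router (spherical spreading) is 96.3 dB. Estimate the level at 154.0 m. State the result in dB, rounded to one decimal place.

73.7 dB

Spherical spreading from a point source gives a 20·log₁₀(r₂/r₁) drop.
L₂ = 96.3 − 20·log₁₀(154.0/11.4) = 96.3 − 22.612 = 73.69 dB.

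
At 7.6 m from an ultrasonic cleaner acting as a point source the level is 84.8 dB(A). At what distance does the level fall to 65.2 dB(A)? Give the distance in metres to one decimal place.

72.6 m

The 19.6 dB drop corresponds to a distance ratio of 10^(19.6/20) for a point source.
r₂ = 7.6·10^((84.8−65.2)/20) = 7.6·10^(19.6/20) = 72.58 m.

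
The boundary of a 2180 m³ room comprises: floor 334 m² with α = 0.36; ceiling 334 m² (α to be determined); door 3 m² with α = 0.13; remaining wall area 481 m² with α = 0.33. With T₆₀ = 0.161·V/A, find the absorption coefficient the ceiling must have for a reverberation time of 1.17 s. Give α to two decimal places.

A = 0.161·V/T₆₀ = 0.161·2180/1.17 = 299.98 m² sabins.
Absorption from the other surfaces = 334·0.36 + 3·0.13 + 481·0.33 = 279.36 m², so the ceiling must supply 20.62 m² over 334 m².
α = 20.62/334 = 0.062.

0.06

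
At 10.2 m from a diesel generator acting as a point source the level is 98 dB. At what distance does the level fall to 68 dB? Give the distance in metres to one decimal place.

322.6 m

Point-source spreading drops the level by 20·log₁₀(r₂/r₁); inverting, r₂/r₁ = 10^(ΔL/20).
r₂ = 10.2·10^((98−68)/20) = 10.2·10^(30.0/20) = 322.55 m.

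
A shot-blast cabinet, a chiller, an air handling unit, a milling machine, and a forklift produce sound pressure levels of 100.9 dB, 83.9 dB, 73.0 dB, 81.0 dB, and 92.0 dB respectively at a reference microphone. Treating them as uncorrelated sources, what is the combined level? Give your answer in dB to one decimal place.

For uncorrelated sources the intensities add, so convert each level to linear form, sum, and take 10·log₁₀ of the total.
Σ 10^(L/10) = 10^(100.9/10) + 10^(83.9/10) + 10^(73.0/10) + 10^(81.0/10) + 10^(92.0/10) = 1.428e+10.
L_total = 10·log₁₀(1.428e+10) = 101.55 dB.

101.5 dB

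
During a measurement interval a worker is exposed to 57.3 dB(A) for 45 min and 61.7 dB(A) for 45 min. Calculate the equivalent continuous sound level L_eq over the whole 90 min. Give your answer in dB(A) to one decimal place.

Weight each interval's intensity by its duration and average over T = 90 min:
Σ tᵢ·10^(Lᵢ/10) = 45·10^(57.3/10) + 45·10^(61.7/10) = 9.073e+07.
L_eq = 10·log₁₀(9.073e+07/90) = 60.03 dB(A).

60.0 dB(A)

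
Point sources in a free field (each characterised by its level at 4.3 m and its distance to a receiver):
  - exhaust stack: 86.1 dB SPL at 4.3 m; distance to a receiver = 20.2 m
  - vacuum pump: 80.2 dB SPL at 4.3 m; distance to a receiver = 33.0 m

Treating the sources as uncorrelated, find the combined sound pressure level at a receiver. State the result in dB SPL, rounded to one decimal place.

Propagate each source to the receiver with L = L_ref − 20·log₁₀(r/r_ref), then add intensities.
exhaust stack: 86.1 − 20·log₁₀(20.2/4.3) = 86.1 − 13.44 = 72.66 dB SPL.
vacuum pump: 80.2 − 20·log₁₀(33.0/4.3) = 80.2 − 17.70 = 62.50 dB SPL.
Σ 10^(L/10) = 2.024e+07 → L_total = 10·log₁₀(2.024e+07) = 73.06 dB SPL.

73.1 dB SPL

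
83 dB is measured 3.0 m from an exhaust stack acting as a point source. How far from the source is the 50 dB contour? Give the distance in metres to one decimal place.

134.0 m

For a point source L₁ − L₂ = 20·log₁₀(r₂/r₁), so r₂ = r₁·10^((L₁−L₂)/20).
r₂ = 3.0·10^((83−50)/20) = 3.0·10^(33.0/20) = 134.01 m.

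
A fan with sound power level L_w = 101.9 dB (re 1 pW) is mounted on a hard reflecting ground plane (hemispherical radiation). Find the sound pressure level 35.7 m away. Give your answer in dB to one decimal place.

The power spreads over a hemisphere of area 2π·r², so L_p = L_w − 10·log₁₀(2π·r²).
2π·r² = 8008 m², 10·log₁₀ of that is 39.035 dB.
L_p = 101.9 − 39.035 = 62.86 dB.

62.9 dB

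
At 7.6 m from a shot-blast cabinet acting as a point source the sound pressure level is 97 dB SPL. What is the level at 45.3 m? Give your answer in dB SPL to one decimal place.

Spherical spreading from a point source gives a 20·log₁₀(r₂/r₁) drop.
L₂ = 97 − 20·log₁₀(45.3/7.6) = 97 − 15.506 = 81.49 dB SPL.

81.5 dB SPL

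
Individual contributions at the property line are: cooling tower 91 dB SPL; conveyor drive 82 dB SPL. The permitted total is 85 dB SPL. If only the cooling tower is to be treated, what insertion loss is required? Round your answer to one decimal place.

Everything except the cooling tower sums to 10^(82/10) = 1.585e+08 in linear terms, 82.00 dB SPL.
To meet 85 dB SPL overall, the treated cooling tower may contribute at most 10^(85/10) − 1.585e+08 = 1.577e+08, i.e. 81.98 dB SPL.
Required insertion loss = 91 − 81.98 = 9.02 dB.

9.0 dB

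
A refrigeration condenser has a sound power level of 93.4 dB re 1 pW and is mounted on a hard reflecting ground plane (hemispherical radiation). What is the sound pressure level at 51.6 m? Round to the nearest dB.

L_p = L_w − 10·log₁₀(2π·r²) with r = 51.6 m.
2π·r² = 1.673e+04 m², 10·log₁₀ of that is 42.235 dB.
L_p = 93.4 − 42.235 = 51.17 dB.

51 dB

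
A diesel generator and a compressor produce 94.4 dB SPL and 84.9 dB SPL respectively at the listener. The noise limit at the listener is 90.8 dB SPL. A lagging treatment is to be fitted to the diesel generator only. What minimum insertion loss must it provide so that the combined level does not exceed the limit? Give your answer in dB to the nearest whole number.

Fixed contribution from the other source: Σ 10^(L/10) = 10^(84.9/10) = 3.090e+08 (84.90 dB SPL).
To meet 90.8 dB SPL overall, the treated diesel generator may contribute at most 10^(90.8/10) − 3.090e+08 = 8.932e+08, i.e. 89.51 dB SPL.
Required insertion loss = 94.4 − 89.51 = 4.89 dB.

5 dB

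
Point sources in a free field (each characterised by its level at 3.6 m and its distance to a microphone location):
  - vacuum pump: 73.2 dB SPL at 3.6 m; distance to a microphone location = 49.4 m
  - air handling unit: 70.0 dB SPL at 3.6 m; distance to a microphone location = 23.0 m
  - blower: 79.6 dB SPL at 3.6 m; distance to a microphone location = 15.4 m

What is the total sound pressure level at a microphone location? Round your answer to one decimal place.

Propagate each source to the receiver with L = L_ref − 20·log₁₀(r/r_ref), then add intensities.
vacuum pump: 73.2 − 20·log₁₀(49.4/3.6) = 73.2 − 22.75 = 50.45 dB SPL.
air handling unit: 70.0 − 20·log₁₀(23.0/3.6) = 70.0 − 16.11 = 53.89 dB SPL.
blower: 79.6 − 20·log₁₀(15.4/3.6) = 79.6 − 12.62 = 66.98 dB SPL.
Σ 10^(L/10) = 5.340e+06 → L_total = 10·log₁₀(5.340e+06) = 67.28 dB SPL.

67.3 dB SPL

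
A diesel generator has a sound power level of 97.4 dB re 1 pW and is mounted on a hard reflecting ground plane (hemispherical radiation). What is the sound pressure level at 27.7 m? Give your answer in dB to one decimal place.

60.6 dB

The power spreads over a hemisphere of area 2π·r², so L_p = L_w − 10·log₁₀(2π·r²).
2π·r² = 4821 m², 10·log₁₀ of that is 36.831 dB.
L_p = 97.4 − 36.831 = 60.57 dB.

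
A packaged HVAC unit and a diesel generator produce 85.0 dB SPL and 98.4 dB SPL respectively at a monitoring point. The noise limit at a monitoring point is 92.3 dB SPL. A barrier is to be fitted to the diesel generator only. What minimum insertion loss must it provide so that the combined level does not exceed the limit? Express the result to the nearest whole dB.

Fixed contribution from the other source: Σ 10^(L/10) = 10^(85.0/10) = 3.162e+08 (85.00 dB SPL).
The limit corresponds to 10^(92.3/10) = 1.698e+09; subtracting the fixed part leaves 1.382e+09 for the diesel generator, i.e. 91.41 dB SPL.
So the diesel generator must be reduced from 98.4 to 91.41 dB SPL: IL = 6.99 dB.

7 dB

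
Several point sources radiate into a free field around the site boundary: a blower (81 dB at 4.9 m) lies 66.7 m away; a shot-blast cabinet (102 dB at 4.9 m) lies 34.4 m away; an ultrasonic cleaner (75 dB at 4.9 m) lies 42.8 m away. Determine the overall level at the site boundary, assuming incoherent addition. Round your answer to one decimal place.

85.1 dB

First find each source's level at the receiver (point-source: −20·log₁₀(r/r_ref)), then combine on an intensity basis.
blower: 81 − 20·log₁₀(66.7/4.9) = 81 − 22.68 = 58.32 dB.
shot-blast cabinet: 102 − 20·log₁₀(34.4/4.9) = 102 − 16.93 = 85.07 dB.
ultrasonic cleaner: 75 − 20·log₁₀(42.8/4.9) = 75 − 18.82 = 56.18 dB.
Σ 10^(L/10) = 3.227e+08 → L_total = 10·log₁₀(3.227e+08) = 85.09 dB.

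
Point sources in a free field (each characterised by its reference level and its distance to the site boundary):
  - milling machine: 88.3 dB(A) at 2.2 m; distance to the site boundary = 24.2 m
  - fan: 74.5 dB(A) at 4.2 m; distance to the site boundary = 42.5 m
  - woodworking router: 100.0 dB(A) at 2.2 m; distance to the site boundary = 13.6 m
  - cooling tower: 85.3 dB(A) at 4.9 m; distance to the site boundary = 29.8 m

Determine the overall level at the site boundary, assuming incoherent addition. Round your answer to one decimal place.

First find each source's level at the receiver (point-source: −20·log₁₀(r/r_ref)), then combine on an intensity basis.
milling machine: 88.3 − 20·log₁₀(24.2/2.2) = 88.3 − 20.83 = 67.47 dB(A).
fan: 74.5 − 20·log₁₀(42.5/4.2) = 74.5 − 20.10 = 54.40 dB(A).
woodworking router: 100.0 − 20·log₁₀(13.6/2.2) = 100.0 − 15.82 = 84.18 dB(A).
cooling tower: 85.3 − 20·log₁₀(29.8/4.9) = 85.3 − 15.68 = 69.62 dB(A).
Σ 10^(L/10) = 2.767e+08 → L_total = 10·log₁₀(2.767e+08) = 84.42 dB(A).

84.4 dB(A)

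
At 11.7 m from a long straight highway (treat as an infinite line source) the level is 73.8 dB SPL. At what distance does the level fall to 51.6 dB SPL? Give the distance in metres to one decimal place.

1941.7 m

The 22.2 dB drop corresponds to a distance ratio of 10^(22.2/10) for a line source.
r₂ = 11.7·10^((73.8−51.6)/10) = 11.7·10^(22.2/10) = 1941.72 m.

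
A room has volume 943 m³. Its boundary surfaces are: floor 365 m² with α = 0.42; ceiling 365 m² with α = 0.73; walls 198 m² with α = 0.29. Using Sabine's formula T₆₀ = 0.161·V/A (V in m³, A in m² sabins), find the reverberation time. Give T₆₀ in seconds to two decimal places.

0.32 s

Total absorption A = 365·0.42 + 365·0.73 + 198·0.29 = 477.17 m² sabins.
T₆₀ = 0.161·V/A = 0.161·943/477.17 = 0.318 s.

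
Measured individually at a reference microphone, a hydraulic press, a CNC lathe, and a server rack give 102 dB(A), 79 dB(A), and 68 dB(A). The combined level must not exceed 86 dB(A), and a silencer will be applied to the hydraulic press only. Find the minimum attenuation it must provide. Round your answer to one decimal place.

Fixed contribution from the other sources: Σ 10^(L/10) = 10^(79/10) + 10^(68/10) = 8.574e+07 (79.33 dB(A)).
To meet 86 dB(A) overall, the treated hydraulic press may contribute at most 10^(86/10) − 8.574e+07 = 3.124e+08, i.e. 84.95 dB(A).
So the hydraulic press must be reduced from 102 to 84.95 dB(A): IL = 17.05 dB.

17.1 dB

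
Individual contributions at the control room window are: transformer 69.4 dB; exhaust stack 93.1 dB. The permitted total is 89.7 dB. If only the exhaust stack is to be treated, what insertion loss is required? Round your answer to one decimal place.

3.4 dB

Everything except the exhaust stack sums to 10^(69.4/10) = 8.710e+06 in linear terms, 69.40 dB.
To meet 89.7 dB overall, the treated exhaust stack may contribute at most 10^(89.7/10) − 8.710e+06 = 9.245e+08, i.e. 89.66 dB.
So the exhaust stack must be reduced from 93.1 to 89.66 dB: IL = 3.44 dB.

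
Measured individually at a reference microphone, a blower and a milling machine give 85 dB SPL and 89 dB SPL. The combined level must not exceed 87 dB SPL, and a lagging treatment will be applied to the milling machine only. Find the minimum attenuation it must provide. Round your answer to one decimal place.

6.3 dB

Fixed contribution from the other source: Σ 10^(L/10) = 10^(85/10) = 3.162e+08 (85.00 dB SPL).
To meet 87 dB SPL overall, the treated milling machine may contribute at most 10^(87/10) − 3.162e+08 = 1.850e+08, i.e. 82.67 dB SPL.
So the milling machine must be reduced from 89 to 82.67 dB SPL: IL = 6.33 dB.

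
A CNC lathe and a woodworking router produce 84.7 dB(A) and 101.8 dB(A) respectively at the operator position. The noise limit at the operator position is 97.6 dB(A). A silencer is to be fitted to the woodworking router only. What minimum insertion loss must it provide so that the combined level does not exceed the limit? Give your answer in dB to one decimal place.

4.4 dB

Fixed contribution from the other source: Σ 10^(L/10) = 10^(84.7/10) = 2.951e+08 (84.70 dB(A)).
To meet 97.6 dB(A) overall, the treated woodworking router may contribute at most 10^(97.6/10) − 2.951e+08 = 5.459e+09, i.e. 97.37 dB(A).
So the woodworking router must be reduced from 101.8 to 97.37 dB(A): IL = 4.43 dB.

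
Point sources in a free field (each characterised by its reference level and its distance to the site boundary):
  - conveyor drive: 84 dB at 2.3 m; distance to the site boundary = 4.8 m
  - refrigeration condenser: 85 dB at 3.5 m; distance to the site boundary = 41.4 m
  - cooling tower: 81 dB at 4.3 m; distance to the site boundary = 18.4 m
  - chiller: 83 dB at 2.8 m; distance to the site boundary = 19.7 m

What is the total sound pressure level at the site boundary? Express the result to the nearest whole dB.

First find each source's level at the receiver (point-source: −20·log₁₀(r/r_ref)), then combine on an intensity basis.
conveyor drive: 84 − 20·log₁₀(4.8/2.3) = 84 − 6.39 = 77.61 dB.
refrigeration condenser: 85 − 20·log₁₀(41.4/3.5) = 85 − 21.46 = 63.54 dB.
cooling tower: 81 − 20·log₁₀(18.4/4.3) = 81 − 12.63 = 68.37 dB.
chiller: 83 − 20·log₁₀(19.7/2.8) = 83 − 16.95 = 66.05 dB.
Σ 10^(L/10) = 7.084e+07 → L_total = 10·log₁₀(7.084e+07) = 78.50 dB.

79 dB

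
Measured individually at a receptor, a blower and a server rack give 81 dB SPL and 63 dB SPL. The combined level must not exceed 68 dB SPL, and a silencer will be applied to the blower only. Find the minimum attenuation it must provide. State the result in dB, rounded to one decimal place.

Fixed contribution from the other source: Σ 10^(L/10) = 10^(63/10) = 1.995e+06 (63.00 dB SPL).
The limit corresponds to 10^(68/10) = 6.310e+06; subtracting the fixed part leaves 4.314e+06 for the blower, i.e. 66.35 dB SPL.
Required insertion loss = 81 − 66.35 = 14.65 dB.

14.7 dB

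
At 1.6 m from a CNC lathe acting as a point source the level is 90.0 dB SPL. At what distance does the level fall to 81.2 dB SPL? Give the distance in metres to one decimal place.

4.4 m

The 8.8 dB drop corresponds to a distance ratio of 10^(8.8/20) for a point source.
r₂ = 1.6·10^((90.0−81.2)/20) = 1.6·10^(8.8/20) = 4.41 m.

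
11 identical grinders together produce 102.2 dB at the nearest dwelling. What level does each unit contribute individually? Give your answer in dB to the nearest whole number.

For N identical incoherent sources L_total = L₁ + 10·log₁₀ N, so L₁ = 102.2 − 10·log₁₀(11) = 102.2 − 10.414.

92 dB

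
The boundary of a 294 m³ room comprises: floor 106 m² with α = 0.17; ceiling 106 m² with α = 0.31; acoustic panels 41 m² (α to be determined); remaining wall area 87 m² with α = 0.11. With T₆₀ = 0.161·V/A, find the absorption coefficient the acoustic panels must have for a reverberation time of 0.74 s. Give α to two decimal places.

A = 0.161·V/T₆₀ = 0.161·294/0.74 = 63.96 m² sabins.
Absorption from the other surfaces = 106·0.17 + 106·0.31 + 87·0.11 = 60.45 m², so the acoustic panels must supply 3.51 m² over 41 m².
α = 3.51/41 = 0.086.

0.09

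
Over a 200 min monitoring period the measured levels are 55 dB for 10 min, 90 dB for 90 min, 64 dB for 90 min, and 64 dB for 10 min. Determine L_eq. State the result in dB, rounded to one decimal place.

86.5 dB

L_eq = 10·log₁₀[(1/T)·Σ tᵢ·10^(Lᵢ/10)] with T = 200 min.
Σ tᵢ·10^(Lᵢ/10) = 10·10^(55/10) + 90·10^(90/10) + 90·10^(64/10) + 10·10^(64/10) = 9.025e+10.
L_eq = 10·log₁₀(9.025e+10/200) = 86.54 dB.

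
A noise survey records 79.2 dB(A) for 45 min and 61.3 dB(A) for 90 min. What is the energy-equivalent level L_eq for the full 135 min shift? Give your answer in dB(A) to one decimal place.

74.6 dB(A)

L_eq = 10·log₁₀[(1/T)·Σ tᵢ·10^(Lᵢ/10)] with T = 135 min.
Σ tᵢ·10^(Lᵢ/10) = 45·10^(79.2/10) + 90·10^(61.3/10) = 3.864e+09.
L_eq = 10·log₁₀(3.864e+09/135) = 74.57 dB(A).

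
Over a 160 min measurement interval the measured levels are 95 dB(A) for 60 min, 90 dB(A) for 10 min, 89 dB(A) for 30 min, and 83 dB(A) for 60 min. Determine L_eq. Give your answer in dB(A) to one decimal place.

The energy average is taken in the linear domain: L_eq = 10·log₁₀[(Σ tᵢ·10^(Lᵢ/10))/T], T = 160 min.
Σ tᵢ·10^(Lᵢ/10) = 60·10^(95/10) + 10·10^(90/10) + 30·10^(89/10) + 60·10^(83/10) = 2.355e+11.
L_eq = 10·log₁₀(2.355e+11/160) = 91.68 dB(A).

91.7 dB(A)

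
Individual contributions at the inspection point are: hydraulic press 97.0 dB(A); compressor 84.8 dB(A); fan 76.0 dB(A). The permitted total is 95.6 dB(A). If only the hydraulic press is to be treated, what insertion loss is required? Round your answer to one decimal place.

1.8 dB

Fixed contribution from the other sources: Σ 10^(L/10) = 10^(84.8/10) + 10^(76.0/10) = 3.418e+08 (85.34 dB(A)).
The limit corresponds to 10^(95.6/10) = 3.631e+09; subtracting the fixed part leaves 3.289e+09 for the hydraulic press, i.e. 95.17 dB(A).
Required insertion loss = 97.0 − 95.17 = 1.83 dB.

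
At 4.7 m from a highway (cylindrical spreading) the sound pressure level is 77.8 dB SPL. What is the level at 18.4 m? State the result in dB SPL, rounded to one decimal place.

Cylindrical spreading from a line source gives a 10·log₁₀(r₂/r₁) drop.
L₂ = 77.8 − 10·log₁₀(18.4/4.7) = 77.8 − 5.927 = 71.87 dB SPL.

71.9 dB SPL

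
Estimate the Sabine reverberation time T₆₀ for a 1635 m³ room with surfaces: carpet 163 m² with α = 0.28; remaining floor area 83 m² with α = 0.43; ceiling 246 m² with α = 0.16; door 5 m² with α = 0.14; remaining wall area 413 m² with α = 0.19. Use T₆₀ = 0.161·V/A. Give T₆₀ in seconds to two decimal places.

A = Σ Sᵢαᵢ = 163·0.28 + 83·0.43 + 246·0.16 + 5·0.14 + 413·0.19 = 199.86 m².
T₆₀ = 0.161 × 1635 / 199.86 = 1.317 s.

1.32 s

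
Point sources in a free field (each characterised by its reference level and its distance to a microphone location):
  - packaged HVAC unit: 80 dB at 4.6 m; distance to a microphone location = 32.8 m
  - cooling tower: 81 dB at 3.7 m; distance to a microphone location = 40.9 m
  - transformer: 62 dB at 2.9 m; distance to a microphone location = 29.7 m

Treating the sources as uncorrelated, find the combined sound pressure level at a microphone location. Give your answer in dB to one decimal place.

64.8 dB

Propagate each source to the receiver with L = L_ref − 20·log₁₀(r/r_ref), then add intensities.
packaged HVAC unit: 80 − 20·log₁₀(32.8/4.6) = 80 − 17.06 = 62.94 dB.
cooling tower: 81 − 20·log₁₀(40.9/3.7) = 81 − 20.87 = 60.13 dB.
transformer: 62 − 20·log₁₀(29.7/2.9) = 62 − 20.21 = 41.79 dB.
Σ 10^(L/10) = 3.012e+06 → L_total = 10·log₁₀(3.012e+06) = 64.79 dB.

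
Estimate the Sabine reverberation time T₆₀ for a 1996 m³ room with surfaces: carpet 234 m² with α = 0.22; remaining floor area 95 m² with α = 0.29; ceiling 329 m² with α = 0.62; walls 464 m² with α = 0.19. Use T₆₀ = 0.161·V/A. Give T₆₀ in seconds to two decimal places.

0.87 s

Total absorption A = 234·0.22 + 95·0.29 + 329·0.62 + 464·0.19 = 371.17 m² sabins.
T₆₀ = 0.161·V/A = 0.161·1996/371.17 = 0.866 s.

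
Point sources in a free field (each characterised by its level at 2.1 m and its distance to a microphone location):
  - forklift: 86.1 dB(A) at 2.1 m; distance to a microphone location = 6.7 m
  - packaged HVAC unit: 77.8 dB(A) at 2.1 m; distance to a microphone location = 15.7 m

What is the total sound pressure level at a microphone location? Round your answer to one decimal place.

Propagate each source to the receiver with L = L_ref − 20·log₁₀(r/r_ref), then add intensities.
forklift: 86.1 − 20·log₁₀(6.7/2.1) = 86.1 − 10.08 = 76.02 dB(A).
packaged HVAC unit: 77.8 − 20·log₁₀(15.7/2.1) = 77.8 − 17.47 = 60.33 dB(A).
Σ 10^(L/10) = 4.110e+07 → L_total = 10·log₁₀(4.110e+07) = 76.14 dB(A).

76.1 dB(A)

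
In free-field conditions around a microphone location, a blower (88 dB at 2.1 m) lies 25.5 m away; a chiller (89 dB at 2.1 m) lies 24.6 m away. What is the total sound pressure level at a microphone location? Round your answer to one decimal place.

First find each source's level at the receiver (point-source: −20·log₁₀(r/r_ref)), then combine on an intensity basis.
blower: 88 − 20·log₁₀(25.5/2.1) = 88 − 21.69 = 66.31 dB.
chiller: 89 − 20·log₁₀(24.6/2.1) = 89 − 21.37 = 67.63 dB.
Σ 10^(L/10) = 1.007e+07 → L_total = 10·log₁₀(1.007e+07) = 70.03 dB.

70.0 dB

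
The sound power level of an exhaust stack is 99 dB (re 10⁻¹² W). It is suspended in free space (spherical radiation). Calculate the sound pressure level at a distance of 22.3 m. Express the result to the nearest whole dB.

61 dB

Free-field spherical radiation: L_p = L_w − 10·log₁₀(4π·r²), r = 22.3 m.
4π·r² = 6249 m², 10·log₁₀ of that is 37.958 dB.
L_p = 99 − 37.958 = 61.04 dB.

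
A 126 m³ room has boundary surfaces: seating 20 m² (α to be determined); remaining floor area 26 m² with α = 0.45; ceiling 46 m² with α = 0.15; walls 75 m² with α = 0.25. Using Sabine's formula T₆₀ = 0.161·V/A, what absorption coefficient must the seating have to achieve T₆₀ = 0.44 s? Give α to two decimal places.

From T₆₀ = 0.161·V/A, the target T₆₀ = 0.44 s needs A = 0.161·126/0.44 = 46.10 m².
Absorption from the other surfaces = 26·0.45 + 46·0.15 + 75·0.25 = 37.35 m², so the seating must supply 8.75 m² over 20 m².
α = 8.75/20 = 0.438.

0.44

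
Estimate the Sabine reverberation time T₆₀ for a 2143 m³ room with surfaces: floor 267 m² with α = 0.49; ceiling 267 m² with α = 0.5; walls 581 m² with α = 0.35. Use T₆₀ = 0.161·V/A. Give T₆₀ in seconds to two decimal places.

0.74 s

A = Σ Sᵢαᵢ = 267·0.49 + 267·0.5 + 581·0.35 = 467.68 m².
T₆₀ = 0.161·V/A = 0.161·2143/467.68 = 0.738 s.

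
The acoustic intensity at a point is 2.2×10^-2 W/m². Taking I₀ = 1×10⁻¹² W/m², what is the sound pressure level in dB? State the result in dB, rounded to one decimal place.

L = 10·log₁₀(I/I₀) = 10·log₁₀(2.2×10^-2/10⁻¹²) = 10·log₁₀(2.2×10^10).
L = 10·(0.3424 + 10) = 103.42 dB.

103.4 dB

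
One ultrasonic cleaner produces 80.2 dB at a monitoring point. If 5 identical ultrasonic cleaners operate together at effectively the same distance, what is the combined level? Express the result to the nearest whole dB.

87 dB

L_total = L₁ + 10·log₁₀ N for N identical incoherent sources.
L_total = 80.2 + 10·log₁₀(5) = 80.2 + 6.990 = 87.19 dB.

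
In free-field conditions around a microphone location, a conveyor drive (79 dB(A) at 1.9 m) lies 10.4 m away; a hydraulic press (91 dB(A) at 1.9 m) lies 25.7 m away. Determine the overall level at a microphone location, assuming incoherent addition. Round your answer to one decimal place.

69.8 dB(A)

Apply inverse-square spreading to bring every level to the receiver, then sum 10^(L/10).
conveyor drive: 79 − 20·log₁₀(10.4/1.9) = 79 − 14.77 = 64.23 dB(A).
hydraulic press: 91 − 20·log₁₀(25.7/1.9) = 91 − 22.62 = 68.38 dB(A).
Σ 10^(L/10) = 9.532e+06 → L_total = 10·log₁₀(9.532e+06) = 69.79 dB(A).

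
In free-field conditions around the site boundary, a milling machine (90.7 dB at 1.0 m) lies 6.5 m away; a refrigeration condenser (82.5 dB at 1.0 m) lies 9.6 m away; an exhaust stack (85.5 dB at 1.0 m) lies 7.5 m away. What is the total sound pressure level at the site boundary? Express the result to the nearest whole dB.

Propagate each source to the receiver with L = L_ref − 20·log₁₀(r/r_ref), then add intensities.
milling machine: 90.7 − 20·log₁₀(6.5/1.0) = 90.7 − 16.26 = 74.44 dB.
refrigeration condenser: 82.5 − 20·log₁₀(9.6/1.0) = 82.5 − 19.65 = 62.85 dB.
exhaust stack: 85.5 − 20·log₁₀(7.5/1.0) = 85.5 − 17.50 = 68.00 dB.
Σ 10^(L/10) = 3.605e+07 → L_total = 10·log₁₀(3.605e+07) = 75.57 dB.

76 dB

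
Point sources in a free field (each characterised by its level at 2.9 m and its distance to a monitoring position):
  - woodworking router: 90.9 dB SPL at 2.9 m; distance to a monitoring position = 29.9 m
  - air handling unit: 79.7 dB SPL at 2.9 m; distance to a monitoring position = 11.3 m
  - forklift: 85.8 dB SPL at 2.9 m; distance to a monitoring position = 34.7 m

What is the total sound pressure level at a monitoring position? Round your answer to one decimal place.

Propagate each source to the receiver with L = L_ref − 20·log₁₀(r/r_ref), then add intensities.
woodworking router: 90.9 − 20·log₁₀(29.9/2.9) = 90.9 − 20.27 = 70.63 dB SPL.
air handling unit: 79.7 − 20·log₁₀(11.3/2.9) = 79.7 − 11.81 = 67.89 dB SPL.
forklift: 85.8 − 20·log₁₀(34.7/2.9) = 85.8 − 21.56 = 64.24 dB SPL.
Σ 10^(L/10) = 2.038e+07 → L_total = 10·log₁₀(2.038e+07) = 73.09 dB SPL.

73.1 dB SPL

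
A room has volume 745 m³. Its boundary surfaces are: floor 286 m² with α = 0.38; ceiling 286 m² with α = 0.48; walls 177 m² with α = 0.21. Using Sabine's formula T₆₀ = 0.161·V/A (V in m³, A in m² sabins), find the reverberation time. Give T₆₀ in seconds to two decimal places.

0.42 s

Total absorption A = 286·0.38 + 286·0.48 + 177·0.21 = 283.13 m² sabins.
T₆₀ = 0.161 × 745 / 283.13 = 0.424 s.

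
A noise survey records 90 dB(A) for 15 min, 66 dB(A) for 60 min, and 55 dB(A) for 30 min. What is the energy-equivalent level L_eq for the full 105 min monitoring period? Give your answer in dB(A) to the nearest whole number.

82 dB(A)

The energy average is taken in the linear domain: L_eq = 10·log₁₀[(Σ tᵢ·10^(Lᵢ/10))/T], T = 105 min.
Σ tᵢ·10^(Lᵢ/10) = 15·10^(90/10) + 60·10^(66/10) + 30·10^(55/10) = 1.525e+10.
L_eq = 10·log₁₀(1.525e+10/105) = 81.62 dB(A).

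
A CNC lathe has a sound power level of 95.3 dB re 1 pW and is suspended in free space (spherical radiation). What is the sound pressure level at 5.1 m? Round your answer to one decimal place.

Free-field spherical radiation: L_p = L_w − 10·log₁₀(4π·r²), r = 5.1 m.
4π·r² = 326.9 m², 10·log₁₀ of that is 25.144 dB.
L_p = 95.3 − 25.144 = 70.16 dB.

70.2 dB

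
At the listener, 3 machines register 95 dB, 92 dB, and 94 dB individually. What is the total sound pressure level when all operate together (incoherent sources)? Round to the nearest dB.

Incoherent sources combine by intensity addition: L_total = 10·log₁₀(Σ 10^(L_i/10)).
Σ 10^(L/10) = 10^(95/10) + 10^(92/10) + 10^(94/10) = 7.259e+09.
L_total = 10·log₁₀(7.259e+09) = 98.61 dB.

99 dB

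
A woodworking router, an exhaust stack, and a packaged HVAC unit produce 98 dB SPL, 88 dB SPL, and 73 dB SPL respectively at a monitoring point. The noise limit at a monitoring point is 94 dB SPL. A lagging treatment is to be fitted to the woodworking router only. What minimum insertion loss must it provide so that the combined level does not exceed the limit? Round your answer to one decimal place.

Fixed contribution from the other sources: Σ 10^(L/10) = 10^(88/10) + 10^(73/10) = 6.509e+08 (88.14 dB SPL).
To meet 94 dB SPL overall, the treated woodworking router may contribute at most 10^(94/10) − 6.509e+08 = 1.861e+09, i.e. 92.70 dB SPL.
So the woodworking router must be reduced from 98 to 92.70 dB SPL: IL = 5.30 dB.

5.3 dB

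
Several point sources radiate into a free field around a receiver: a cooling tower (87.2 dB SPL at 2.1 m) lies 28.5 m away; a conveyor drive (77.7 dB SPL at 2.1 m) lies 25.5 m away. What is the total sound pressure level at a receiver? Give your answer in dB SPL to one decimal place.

Apply inverse-square spreading to bring every level to the receiver, then sum 10^(L/10).
cooling tower: 87.2 − 20·log₁₀(28.5/2.1) = 87.2 − 22.65 = 64.55 dB SPL.
conveyor drive: 77.7 − 20·log₁₀(25.5/2.1) = 77.7 − 21.69 = 56.01 dB SPL.
Σ 10^(L/10) = 3.249e+06 → L_total = 10·log₁₀(3.249e+06) = 65.12 dB SPL.

65.1 dB SPL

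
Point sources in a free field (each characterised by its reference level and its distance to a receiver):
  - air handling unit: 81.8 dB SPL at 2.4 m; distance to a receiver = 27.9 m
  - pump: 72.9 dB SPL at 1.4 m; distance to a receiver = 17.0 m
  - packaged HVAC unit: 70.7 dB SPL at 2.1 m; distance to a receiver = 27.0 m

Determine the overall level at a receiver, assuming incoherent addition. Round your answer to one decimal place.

First find each source's level at the receiver (point-source: −20·log₁₀(r/r_ref)), then combine on an intensity basis.
air handling unit: 81.8 − 20·log₁₀(27.9/2.4) = 81.8 − 21.31 = 60.49 dB SPL.
pump: 72.9 − 20·log₁₀(17.0/1.4) = 72.9 − 21.69 = 51.21 dB SPL.
packaged HVAC unit: 70.7 − 20·log₁₀(27.0/2.1) = 70.7 − 22.18 = 48.52 dB SPL.
Σ 10^(L/10) = 1.323e+06 → L_total = 10·log₁₀(1.323e+06) = 61.22 dB SPL.

61.2 dB SPL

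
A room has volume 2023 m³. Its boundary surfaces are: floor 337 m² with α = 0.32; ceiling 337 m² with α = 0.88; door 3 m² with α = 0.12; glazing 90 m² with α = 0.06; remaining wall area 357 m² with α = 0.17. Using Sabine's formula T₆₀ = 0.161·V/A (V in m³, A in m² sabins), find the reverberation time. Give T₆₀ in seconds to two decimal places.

0.69 s

A = Σ Sᵢαᵢ = 337·0.32 + 337·0.88 + 3·0.12 + 90·0.06 + 357·0.17 = 470.85 m².
T₆₀ = 0.161·V/A = 0.161·2023/470.85 = 0.692 s.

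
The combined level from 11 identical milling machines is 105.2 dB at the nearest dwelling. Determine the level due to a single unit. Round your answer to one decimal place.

Dividing the total intensity by 11 lowers the level by 10·log₁₀ 11 = 10.414 dB: L₁ = 105.2 − 10.414.

94.8 dB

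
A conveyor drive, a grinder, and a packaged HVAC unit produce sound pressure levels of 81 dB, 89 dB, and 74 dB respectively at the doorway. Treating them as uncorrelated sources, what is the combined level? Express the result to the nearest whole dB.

90 dB

For uncorrelated sources the intensities add, so convert each level to linear form, sum, and take 10·log₁₀ of the total.
Σ 10^(L/10) = 10^(81/10) + 10^(89/10) + 10^(74/10) = 9.453e+08.
L_total = 10·log₁₀(9.453e+08) = 89.76 dB.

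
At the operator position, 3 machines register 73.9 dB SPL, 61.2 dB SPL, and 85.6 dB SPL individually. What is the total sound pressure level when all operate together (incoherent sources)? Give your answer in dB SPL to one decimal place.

85.9 dB SPL

For uncorrelated sources the intensities add, so convert each level to linear form, sum, and take 10·log₁₀ of the total.
Σ 10^(L/10) = 10^(73.9/10) + 10^(61.2/10) + 10^(85.6/10) = 3.889e+08.
L_total = 10·log₁₀(3.889e+08) = 85.90 dB SPL.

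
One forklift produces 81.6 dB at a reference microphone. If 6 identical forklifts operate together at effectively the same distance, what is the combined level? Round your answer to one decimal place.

L_total = L₁ + 10·log₁₀ N for N identical incoherent sources.
L_total = 81.6 + 10·log₁₀(6) = 81.6 + 7.782 = 89.38 dB.

89.4 dB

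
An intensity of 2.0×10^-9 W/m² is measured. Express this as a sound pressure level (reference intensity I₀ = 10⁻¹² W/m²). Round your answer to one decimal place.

33.0 dB

I/I₀ = 2.0×10^-9/10⁻¹² = 2.0×10^3, and L = 10·log₁₀(I/I₀).
L = 10·(0.3010 + 3) = 33.01 dB.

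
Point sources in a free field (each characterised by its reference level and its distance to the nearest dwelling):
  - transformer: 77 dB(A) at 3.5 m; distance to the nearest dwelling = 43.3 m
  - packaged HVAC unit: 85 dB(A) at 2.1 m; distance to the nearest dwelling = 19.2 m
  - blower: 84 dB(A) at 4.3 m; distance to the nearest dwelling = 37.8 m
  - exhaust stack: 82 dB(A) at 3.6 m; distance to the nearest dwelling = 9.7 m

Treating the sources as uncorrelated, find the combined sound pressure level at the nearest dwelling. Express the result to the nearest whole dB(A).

Apply inverse-square spreading to bring every level to the receiver, then sum 10^(L/10).
transformer: 77 − 20·log₁₀(43.3/3.5) = 77 − 21.85 = 55.15 dB(A).
packaged HVAC unit: 85 − 20·log₁₀(19.2/2.1) = 85 − 19.22 = 65.78 dB(A).
blower: 84 − 20·log₁₀(37.8/4.3) = 84 − 18.88 = 65.12 dB(A).
exhaust stack: 82 − 20·log₁₀(9.7/3.6) = 82 − 8.61 = 73.39 dB(A).
Σ 10^(L/10) = 2.919e+07 → L_total = 10·log₁₀(2.919e+07) = 74.65 dB(A).

75 dB(A)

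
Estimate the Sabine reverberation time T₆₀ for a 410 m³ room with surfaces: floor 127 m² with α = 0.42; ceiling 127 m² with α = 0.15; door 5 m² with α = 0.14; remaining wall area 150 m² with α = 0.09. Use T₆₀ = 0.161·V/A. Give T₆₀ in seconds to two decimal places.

0.76 s

Summing Sᵢαᵢ: 127·0.42 + 127·0.15 + 5·0.14 + 150·0.09 = 86.59 m².
T₆₀ = 0.161·V/A = 0.161·410/86.59 = 0.762 s.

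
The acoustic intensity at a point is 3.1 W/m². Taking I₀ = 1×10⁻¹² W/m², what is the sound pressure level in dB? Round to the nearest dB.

125 dB

I/I₀ = 3.1/10⁻¹² = 3.1×10^12, and L = 10·log₁₀(I/I₀).
L = 10·(0.4914 + 12) = 124.91 dB.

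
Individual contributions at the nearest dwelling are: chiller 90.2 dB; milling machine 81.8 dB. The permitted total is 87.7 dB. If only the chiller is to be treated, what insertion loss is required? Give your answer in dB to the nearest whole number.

4 dB

Everything except the chiller sums to 10^(81.8/10) = 1.514e+08 in linear terms, 81.80 dB.
The limit corresponds to 10^(87.7/10) = 5.888e+08; subtracting the fixed part leaves 4.375e+08 for the chiller, i.e. 86.41 dB.
So the chiller must be reduced from 90.2 to 86.41 dB: IL = 3.79 dB.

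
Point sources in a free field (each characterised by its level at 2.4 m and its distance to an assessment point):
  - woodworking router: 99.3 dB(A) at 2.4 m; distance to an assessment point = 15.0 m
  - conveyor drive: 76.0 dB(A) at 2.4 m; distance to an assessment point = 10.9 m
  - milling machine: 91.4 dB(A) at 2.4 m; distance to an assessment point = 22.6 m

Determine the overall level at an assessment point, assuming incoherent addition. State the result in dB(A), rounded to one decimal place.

First find each source's level at the receiver (point-source: −20·log₁₀(r/r_ref)), then combine on an intensity basis.
woodworking router: 99.3 − 20·log₁₀(15.0/2.4) = 99.3 − 15.92 = 83.38 dB(A).
conveyor drive: 76.0 − 20·log₁₀(10.9/2.4) = 76.0 − 13.14 = 62.86 dB(A).
milling machine: 91.4 − 20·log₁₀(22.6/2.4) = 91.4 − 19.48 = 71.92 dB(A).
Σ 10^(L/10) = 2.354e+08 → L_total = 10·log₁₀(2.354e+08) = 83.72 dB(A).

83.7 dB(A)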